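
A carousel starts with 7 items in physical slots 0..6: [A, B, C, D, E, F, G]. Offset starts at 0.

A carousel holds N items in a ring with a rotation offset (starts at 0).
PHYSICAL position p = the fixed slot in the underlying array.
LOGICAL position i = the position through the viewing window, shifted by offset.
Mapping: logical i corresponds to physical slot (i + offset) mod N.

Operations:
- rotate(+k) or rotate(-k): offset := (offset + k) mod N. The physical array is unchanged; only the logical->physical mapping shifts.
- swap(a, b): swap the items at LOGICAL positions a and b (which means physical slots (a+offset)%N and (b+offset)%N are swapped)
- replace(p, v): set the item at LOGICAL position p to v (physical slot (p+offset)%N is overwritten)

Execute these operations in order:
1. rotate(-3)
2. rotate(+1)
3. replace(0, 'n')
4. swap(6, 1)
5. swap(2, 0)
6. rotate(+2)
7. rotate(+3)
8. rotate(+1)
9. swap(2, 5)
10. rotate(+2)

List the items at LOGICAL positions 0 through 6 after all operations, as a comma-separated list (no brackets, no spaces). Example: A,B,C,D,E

Answer: C,n,B,E,D,G,A

Derivation:
After op 1 (rotate(-3)): offset=4, physical=[A,B,C,D,E,F,G], logical=[E,F,G,A,B,C,D]
After op 2 (rotate(+1)): offset=5, physical=[A,B,C,D,E,F,G], logical=[F,G,A,B,C,D,E]
After op 3 (replace(0, 'n')): offset=5, physical=[A,B,C,D,E,n,G], logical=[n,G,A,B,C,D,E]
After op 4 (swap(6, 1)): offset=5, physical=[A,B,C,D,G,n,E], logical=[n,E,A,B,C,D,G]
After op 5 (swap(2, 0)): offset=5, physical=[n,B,C,D,G,A,E], logical=[A,E,n,B,C,D,G]
After op 6 (rotate(+2)): offset=0, physical=[n,B,C,D,G,A,E], logical=[n,B,C,D,G,A,E]
After op 7 (rotate(+3)): offset=3, physical=[n,B,C,D,G,A,E], logical=[D,G,A,E,n,B,C]
After op 8 (rotate(+1)): offset=4, physical=[n,B,C,D,G,A,E], logical=[G,A,E,n,B,C,D]
After op 9 (swap(2, 5)): offset=4, physical=[n,B,E,D,G,A,C], logical=[G,A,C,n,B,E,D]
After op 10 (rotate(+2)): offset=6, physical=[n,B,E,D,G,A,C], logical=[C,n,B,E,D,G,A]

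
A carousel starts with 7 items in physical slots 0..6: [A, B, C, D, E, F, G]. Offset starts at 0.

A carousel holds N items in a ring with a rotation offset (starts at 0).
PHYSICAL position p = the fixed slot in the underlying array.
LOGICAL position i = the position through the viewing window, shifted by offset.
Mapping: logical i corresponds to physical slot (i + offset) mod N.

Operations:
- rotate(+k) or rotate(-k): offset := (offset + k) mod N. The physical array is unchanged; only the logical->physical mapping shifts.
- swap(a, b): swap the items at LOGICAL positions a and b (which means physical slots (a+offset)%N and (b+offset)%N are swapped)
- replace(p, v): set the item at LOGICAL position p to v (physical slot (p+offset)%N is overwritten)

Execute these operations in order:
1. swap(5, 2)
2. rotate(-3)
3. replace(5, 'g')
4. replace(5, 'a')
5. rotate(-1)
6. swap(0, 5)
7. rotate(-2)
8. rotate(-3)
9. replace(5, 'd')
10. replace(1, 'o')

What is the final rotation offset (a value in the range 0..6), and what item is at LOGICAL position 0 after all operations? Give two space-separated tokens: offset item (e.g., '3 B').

After op 1 (swap(5, 2)): offset=0, physical=[A,B,F,D,E,C,G], logical=[A,B,F,D,E,C,G]
After op 2 (rotate(-3)): offset=4, physical=[A,B,F,D,E,C,G], logical=[E,C,G,A,B,F,D]
After op 3 (replace(5, 'g')): offset=4, physical=[A,B,g,D,E,C,G], logical=[E,C,G,A,B,g,D]
After op 4 (replace(5, 'a')): offset=4, physical=[A,B,a,D,E,C,G], logical=[E,C,G,A,B,a,D]
After op 5 (rotate(-1)): offset=3, physical=[A,B,a,D,E,C,G], logical=[D,E,C,G,A,B,a]
After op 6 (swap(0, 5)): offset=3, physical=[A,D,a,B,E,C,G], logical=[B,E,C,G,A,D,a]
After op 7 (rotate(-2)): offset=1, physical=[A,D,a,B,E,C,G], logical=[D,a,B,E,C,G,A]
After op 8 (rotate(-3)): offset=5, physical=[A,D,a,B,E,C,G], logical=[C,G,A,D,a,B,E]
After op 9 (replace(5, 'd')): offset=5, physical=[A,D,a,d,E,C,G], logical=[C,G,A,D,a,d,E]
After op 10 (replace(1, 'o')): offset=5, physical=[A,D,a,d,E,C,o], logical=[C,o,A,D,a,d,E]

Answer: 5 C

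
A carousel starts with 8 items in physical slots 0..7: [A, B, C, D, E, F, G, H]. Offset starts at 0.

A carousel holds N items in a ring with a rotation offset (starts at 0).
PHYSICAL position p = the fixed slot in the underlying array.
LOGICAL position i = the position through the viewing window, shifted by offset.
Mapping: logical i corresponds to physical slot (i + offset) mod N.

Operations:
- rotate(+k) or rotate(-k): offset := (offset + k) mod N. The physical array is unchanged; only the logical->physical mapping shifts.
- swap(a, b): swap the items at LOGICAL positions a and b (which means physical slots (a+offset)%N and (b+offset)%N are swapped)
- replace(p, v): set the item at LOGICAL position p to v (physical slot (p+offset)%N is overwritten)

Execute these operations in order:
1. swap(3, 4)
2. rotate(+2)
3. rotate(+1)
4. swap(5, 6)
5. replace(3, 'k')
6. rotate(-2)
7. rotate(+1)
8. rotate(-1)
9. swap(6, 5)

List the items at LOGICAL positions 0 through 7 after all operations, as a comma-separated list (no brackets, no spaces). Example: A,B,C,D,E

Answer: A,C,E,D,F,H,k,B

Derivation:
After op 1 (swap(3, 4)): offset=0, physical=[A,B,C,E,D,F,G,H], logical=[A,B,C,E,D,F,G,H]
After op 2 (rotate(+2)): offset=2, physical=[A,B,C,E,D,F,G,H], logical=[C,E,D,F,G,H,A,B]
After op 3 (rotate(+1)): offset=3, physical=[A,B,C,E,D,F,G,H], logical=[E,D,F,G,H,A,B,C]
After op 4 (swap(5, 6)): offset=3, physical=[B,A,C,E,D,F,G,H], logical=[E,D,F,G,H,B,A,C]
After op 5 (replace(3, 'k')): offset=3, physical=[B,A,C,E,D,F,k,H], logical=[E,D,F,k,H,B,A,C]
After op 6 (rotate(-2)): offset=1, physical=[B,A,C,E,D,F,k,H], logical=[A,C,E,D,F,k,H,B]
After op 7 (rotate(+1)): offset=2, physical=[B,A,C,E,D,F,k,H], logical=[C,E,D,F,k,H,B,A]
After op 8 (rotate(-1)): offset=1, physical=[B,A,C,E,D,F,k,H], logical=[A,C,E,D,F,k,H,B]
After op 9 (swap(6, 5)): offset=1, physical=[B,A,C,E,D,F,H,k], logical=[A,C,E,D,F,H,k,B]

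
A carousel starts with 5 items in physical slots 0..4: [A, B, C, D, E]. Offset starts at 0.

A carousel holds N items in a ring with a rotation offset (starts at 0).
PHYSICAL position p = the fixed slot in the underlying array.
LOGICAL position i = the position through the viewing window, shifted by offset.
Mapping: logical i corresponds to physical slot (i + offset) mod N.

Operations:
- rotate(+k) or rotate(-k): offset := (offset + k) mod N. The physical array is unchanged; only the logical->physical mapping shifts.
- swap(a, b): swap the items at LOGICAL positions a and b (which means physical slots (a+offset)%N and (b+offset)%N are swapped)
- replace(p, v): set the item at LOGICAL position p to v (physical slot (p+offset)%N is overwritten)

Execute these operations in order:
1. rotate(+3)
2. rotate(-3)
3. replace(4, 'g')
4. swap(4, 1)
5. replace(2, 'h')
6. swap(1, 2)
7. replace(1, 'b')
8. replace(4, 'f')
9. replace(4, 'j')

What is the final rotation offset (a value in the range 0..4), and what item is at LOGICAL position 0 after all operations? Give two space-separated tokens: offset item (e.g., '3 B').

Answer: 0 A

Derivation:
After op 1 (rotate(+3)): offset=3, physical=[A,B,C,D,E], logical=[D,E,A,B,C]
After op 2 (rotate(-3)): offset=0, physical=[A,B,C,D,E], logical=[A,B,C,D,E]
After op 3 (replace(4, 'g')): offset=0, physical=[A,B,C,D,g], logical=[A,B,C,D,g]
After op 4 (swap(4, 1)): offset=0, physical=[A,g,C,D,B], logical=[A,g,C,D,B]
After op 5 (replace(2, 'h')): offset=0, physical=[A,g,h,D,B], logical=[A,g,h,D,B]
After op 6 (swap(1, 2)): offset=0, physical=[A,h,g,D,B], logical=[A,h,g,D,B]
After op 7 (replace(1, 'b')): offset=0, physical=[A,b,g,D,B], logical=[A,b,g,D,B]
After op 8 (replace(4, 'f')): offset=0, physical=[A,b,g,D,f], logical=[A,b,g,D,f]
After op 9 (replace(4, 'j')): offset=0, physical=[A,b,g,D,j], logical=[A,b,g,D,j]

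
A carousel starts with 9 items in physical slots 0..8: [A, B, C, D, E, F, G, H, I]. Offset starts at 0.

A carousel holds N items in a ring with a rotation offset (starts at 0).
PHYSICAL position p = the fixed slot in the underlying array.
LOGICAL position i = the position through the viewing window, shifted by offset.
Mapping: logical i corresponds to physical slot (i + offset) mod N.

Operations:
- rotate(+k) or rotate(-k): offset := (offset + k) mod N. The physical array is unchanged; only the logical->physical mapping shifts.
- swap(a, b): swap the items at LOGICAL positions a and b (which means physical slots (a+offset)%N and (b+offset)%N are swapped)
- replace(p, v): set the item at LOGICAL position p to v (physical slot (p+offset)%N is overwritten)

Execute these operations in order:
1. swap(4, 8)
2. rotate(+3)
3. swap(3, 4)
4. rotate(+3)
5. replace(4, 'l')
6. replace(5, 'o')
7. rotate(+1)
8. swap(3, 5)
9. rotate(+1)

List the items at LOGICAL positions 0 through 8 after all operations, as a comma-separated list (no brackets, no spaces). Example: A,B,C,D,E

Answer: E,A,D,o,l,I,F,H,G

Derivation:
After op 1 (swap(4, 8)): offset=0, physical=[A,B,C,D,I,F,G,H,E], logical=[A,B,C,D,I,F,G,H,E]
After op 2 (rotate(+3)): offset=3, physical=[A,B,C,D,I,F,G,H,E], logical=[D,I,F,G,H,E,A,B,C]
After op 3 (swap(3, 4)): offset=3, physical=[A,B,C,D,I,F,H,G,E], logical=[D,I,F,H,G,E,A,B,C]
After op 4 (rotate(+3)): offset=6, physical=[A,B,C,D,I,F,H,G,E], logical=[H,G,E,A,B,C,D,I,F]
After op 5 (replace(4, 'l')): offset=6, physical=[A,l,C,D,I,F,H,G,E], logical=[H,G,E,A,l,C,D,I,F]
After op 6 (replace(5, 'o')): offset=6, physical=[A,l,o,D,I,F,H,G,E], logical=[H,G,E,A,l,o,D,I,F]
After op 7 (rotate(+1)): offset=7, physical=[A,l,o,D,I,F,H,G,E], logical=[G,E,A,l,o,D,I,F,H]
After op 8 (swap(3, 5)): offset=7, physical=[A,D,o,l,I,F,H,G,E], logical=[G,E,A,D,o,l,I,F,H]
After op 9 (rotate(+1)): offset=8, physical=[A,D,o,l,I,F,H,G,E], logical=[E,A,D,o,l,I,F,H,G]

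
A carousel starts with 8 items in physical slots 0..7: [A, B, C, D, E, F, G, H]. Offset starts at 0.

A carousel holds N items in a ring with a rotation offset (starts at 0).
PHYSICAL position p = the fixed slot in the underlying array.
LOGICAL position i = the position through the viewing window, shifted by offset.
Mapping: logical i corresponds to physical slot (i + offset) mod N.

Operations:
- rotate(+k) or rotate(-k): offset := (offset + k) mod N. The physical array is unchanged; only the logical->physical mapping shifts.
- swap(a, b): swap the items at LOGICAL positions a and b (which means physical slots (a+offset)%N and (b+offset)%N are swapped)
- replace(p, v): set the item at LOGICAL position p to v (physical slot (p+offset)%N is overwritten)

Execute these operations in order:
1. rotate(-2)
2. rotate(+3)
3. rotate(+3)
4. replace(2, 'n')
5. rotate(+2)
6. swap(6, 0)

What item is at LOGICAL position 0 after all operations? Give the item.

Answer: E

Derivation:
After op 1 (rotate(-2)): offset=6, physical=[A,B,C,D,E,F,G,H], logical=[G,H,A,B,C,D,E,F]
After op 2 (rotate(+3)): offset=1, physical=[A,B,C,D,E,F,G,H], logical=[B,C,D,E,F,G,H,A]
After op 3 (rotate(+3)): offset=4, physical=[A,B,C,D,E,F,G,H], logical=[E,F,G,H,A,B,C,D]
After op 4 (replace(2, 'n')): offset=4, physical=[A,B,C,D,E,F,n,H], logical=[E,F,n,H,A,B,C,D]
After op 5 (rotate(+2)): offset=6, physical=[A,B,C,D,E,F,n,H], logical=[n,H,A,B,C,D,E,F]
After op 6 (swap(6, 0)): offset=6, physical=[A,B,C,D,n,F,E,H], logical=[E,H,A,B,C,D,n,F]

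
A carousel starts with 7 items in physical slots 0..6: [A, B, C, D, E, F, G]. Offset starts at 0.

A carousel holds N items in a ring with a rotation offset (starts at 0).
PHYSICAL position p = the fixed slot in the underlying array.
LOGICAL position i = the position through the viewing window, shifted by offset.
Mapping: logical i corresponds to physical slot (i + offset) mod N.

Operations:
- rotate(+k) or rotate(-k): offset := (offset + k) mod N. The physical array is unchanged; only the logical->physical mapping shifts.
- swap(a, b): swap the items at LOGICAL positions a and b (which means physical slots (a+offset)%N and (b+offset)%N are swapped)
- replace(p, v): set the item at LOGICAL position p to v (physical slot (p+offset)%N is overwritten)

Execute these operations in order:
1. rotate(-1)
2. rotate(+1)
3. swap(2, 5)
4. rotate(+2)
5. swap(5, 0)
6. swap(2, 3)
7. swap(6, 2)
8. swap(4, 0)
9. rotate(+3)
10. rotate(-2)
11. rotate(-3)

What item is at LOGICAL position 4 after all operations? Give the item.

After op 1 (rotate(-1)): offset=6, physical=[A,B,C,D,E,F,G], logical=[G,A,B,C,D,E,F]
After op 2 (rotate(+1)): offset=0, physical=[A,B,C,D,E,F,G], logical=[A,B,C,D,E,F,G]
After op 3 (swap(2, 5)): offset=0, physical=[A,B,F,D,E,C,G], logical=[A,B,F,D,E,C,G]
After op 4 (rotate(+2)): offset=2, physical=[A,B,F,D,E,C,G], logical=[F,D,E,C,G,A,B]
After op 5 (swap(5, 0)): offset=2, physical=[F,B,A,D,E,C,G], logical=[A,D,E,C,G,F,B]
After op 6 (swap(2, 3)): offset=2, physical=[F,B,A,D,C,E,G], logical=[A,D,C,E,G,F,B]
After op 7 (swap(6, 2)): offset=2, physical=[F,C,A,D,B,E,G], logical=[A,D,B,E,G,F,C]
After op 8 (swap(4, 0)): offset=2, physical=[F,C,G,D,B,E,A], logical=[G,D,B,E,A,F,C]
After op 9 (rotate(+3)): offset=5, physical=[F,C,G,D,B,E,A], logical=[E,A,F,C,G,D,B]
After op 10 (rotate(-2)): offset=3, physical=[F,C,G,D,B,E,A], logical=[D,B,E,A,F,C,G]
After op 11 (rotate(-3)): offset=0, physical=[F,C,G,D,B,E,A], logical=[F,C,G,D,B,E,A]

Answer: B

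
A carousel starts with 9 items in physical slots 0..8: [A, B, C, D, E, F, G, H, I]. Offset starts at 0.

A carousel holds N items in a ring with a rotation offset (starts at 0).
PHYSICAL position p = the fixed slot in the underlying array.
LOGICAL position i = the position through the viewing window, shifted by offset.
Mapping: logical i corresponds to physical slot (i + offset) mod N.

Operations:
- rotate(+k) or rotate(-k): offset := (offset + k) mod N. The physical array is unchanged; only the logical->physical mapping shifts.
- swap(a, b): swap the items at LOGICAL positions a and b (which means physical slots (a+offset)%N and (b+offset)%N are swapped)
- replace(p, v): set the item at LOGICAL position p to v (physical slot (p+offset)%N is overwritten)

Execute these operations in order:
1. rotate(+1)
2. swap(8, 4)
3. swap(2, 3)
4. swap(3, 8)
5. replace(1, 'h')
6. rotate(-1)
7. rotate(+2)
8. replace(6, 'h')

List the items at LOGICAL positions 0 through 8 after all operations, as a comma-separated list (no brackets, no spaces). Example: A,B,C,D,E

After op 1 (rotate(+1)): offset=1, physical=[A,B,C,D,E,F,G,H,I], logical=[B,C,D,E,F,G,H,I,A]
After op 2 (swap(8, 4)): offset=1, physical=[F,B,C,D,E,A,G,H,I], logical=[B,C,D,E,A,G,H,I,F]
After op 3 (swap(2, 3)): offset=1, physical=[F,B,C,E,D,A,G,H,I], logical=[B,C,E,D,A,G,H,I,F]
After op 4 (swap(3, 8)): offset=1, physical=[D,B,C,E,F,A,G,H,I], logical=[B,C,E,F,A,G,H,I,D]
After op 5 (replace(1, 'h')): offset=1, physical=[D,B,h,E,F,A,G,H,I], logical=[B,h,E,F,A,G,H,I,D]
After op 6 (rotate(-1)): offset=0, physical=[D,B,h,E,F,A,G,H,I], logical=[D,B,h,E,F,A,G,H,I]
After op 7 (rotate(+2)): offset=2, physical=[D,B,h,E,F,A,G,H,I], logical=[h,E,F,A,G,H,I,D,B]
After op 8 (replace(6, 'h')): offset=2, physical=[D,B,h,E,F,A,G,H,h], logical=[h,E,F,A,G,H,h,D,B]

Answer: h,E,F,A,G,H,h,D,B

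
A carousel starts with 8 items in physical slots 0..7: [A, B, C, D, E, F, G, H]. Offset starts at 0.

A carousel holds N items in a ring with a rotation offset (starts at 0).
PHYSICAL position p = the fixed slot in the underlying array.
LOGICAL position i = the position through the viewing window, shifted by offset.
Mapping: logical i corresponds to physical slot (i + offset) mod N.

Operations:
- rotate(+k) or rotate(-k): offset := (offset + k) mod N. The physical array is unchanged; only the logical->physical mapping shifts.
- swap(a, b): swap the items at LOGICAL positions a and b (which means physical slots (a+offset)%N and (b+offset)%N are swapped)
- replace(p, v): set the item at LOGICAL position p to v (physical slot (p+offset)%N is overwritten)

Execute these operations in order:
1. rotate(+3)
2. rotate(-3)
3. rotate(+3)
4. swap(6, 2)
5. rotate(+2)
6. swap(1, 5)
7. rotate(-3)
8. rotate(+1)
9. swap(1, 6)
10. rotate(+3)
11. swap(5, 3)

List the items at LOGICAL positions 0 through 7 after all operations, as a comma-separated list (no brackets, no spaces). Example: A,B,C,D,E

Answer: C,H,A,D,G,E,F,B

Derivation:
After op 1 (rotate(+3)): offset=3, physical=[A,B,C,D,E,F,G,H], logical=[D,E,F,G,H,A,B,C]
After op 2 (rotate(-3)): offset=0, physical=[A,B,C,D,E,F,G,H], logical=[A,B,C,D,E,F,G,H]
After op 3 (rotate(+3)): offset=3, physical=[A,B,C,D,E,F,G,H], logical=[D,E,F,G,H,A,B,C]
After op 4 (swap(6, 2)): offset=3, physical=[A,F,C,D,E,B,G,H], logical=[D,E,B,G,H,A,F,C]
After op 5 (rotate(+2)): offset=5, physical=[A,F,C,D,E,B,G,H], logical=[B,G,H,A,F,C,D,E]
After op 6 (swap(1, 5)): offset=5, physical=[A,F,G,D,E,B,C,H], logical=[B,C,H,A,F,G,D,E]
After op 7 (rotate(-3)): offset=2, physical=[A,F,G,D,E,B,C,H], logical=[G,D,E,B,C,H,A,F]
After op 8 (rotate(+1)): offset=3, physical=[A,F,G,D,E,B,C,H], logical=[D,E,B,C,H,A,F,G]
After op 9 (swap(1, 6)): offset=3, physical=[A,E,G,D,F,B,C,H], logical=[D,F,B,C,H,A,E,G]
After op 10 (rotate(+3)): offset=6, physical=[A,E,G,D,F,B,C,H], logical=[C,H,A,E,G,D,F,B]
After op 11 (swap(5, 3)): offset=6, physical=[A,D,G,E,F,B,C,H], logical=[C,H,A,D,G,E,F,B]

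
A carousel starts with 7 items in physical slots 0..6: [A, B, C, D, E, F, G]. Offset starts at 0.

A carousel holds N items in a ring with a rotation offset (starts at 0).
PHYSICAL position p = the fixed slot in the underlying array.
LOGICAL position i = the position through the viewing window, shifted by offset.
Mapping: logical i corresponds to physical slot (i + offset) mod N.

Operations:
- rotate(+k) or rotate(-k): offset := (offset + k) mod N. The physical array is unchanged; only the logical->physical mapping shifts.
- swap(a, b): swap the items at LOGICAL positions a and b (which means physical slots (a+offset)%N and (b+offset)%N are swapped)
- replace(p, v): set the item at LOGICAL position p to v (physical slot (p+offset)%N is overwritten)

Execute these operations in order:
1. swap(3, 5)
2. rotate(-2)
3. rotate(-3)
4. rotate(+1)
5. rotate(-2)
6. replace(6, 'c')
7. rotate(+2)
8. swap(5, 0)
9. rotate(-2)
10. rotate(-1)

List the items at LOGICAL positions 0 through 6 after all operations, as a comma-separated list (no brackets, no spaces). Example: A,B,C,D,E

After op 1 (swap(3, 5)): offset=0, physical=[A,B,C,F,E,D,G], logical=[A,B,C,F,E,D,G]
After op 2 (rotate(-2)): offset=5, physical=[A,B,C,F,E,D,G], logical=[D,G,A,B,C,F,E]
After op 3 (rotate(-3)): offset=2, physical=[A,B,C,F,E,D,G], logical=[C,F,E,D,G,A,B]
After op 4 (rotate(+1)): offset=3, physical=[A,B,C,F,E,D,G], logical=[F,E,D,G,A,B,C]
After op 5 (rotate(-2)): offset=1, physical=[A,B,C,F,E,D,G], logical=[B,C,F,E,D,G,A]
After op 6 (replace(6, 'c')): offset=1, physical=[c,B,C,F,E,D,G], logical=[B,C,F,E,D,G,c]
After op 7 (rotate(+2)): offset=3, physical=[c,B,C,F,E,D,G], logical=[F,E,D,G,c,B,C]
After op 8 (swap(5, 0)): offset=3, physical=[c,F,C,B,E,D,G], logical=[B,E,D,G,c,F,C]
After op 9 (rotate(-2)): offset=1, physical=[c,F,C,B,E,D,G], logical=[F,C,B,E,D,G,c]
After op 10 (rotate(-1)): offset=0, physical=[c,F,C,B,E,D,G], logical=[c,F,C,B,E,D,G]

Answer: c,F,C,B,E,D,G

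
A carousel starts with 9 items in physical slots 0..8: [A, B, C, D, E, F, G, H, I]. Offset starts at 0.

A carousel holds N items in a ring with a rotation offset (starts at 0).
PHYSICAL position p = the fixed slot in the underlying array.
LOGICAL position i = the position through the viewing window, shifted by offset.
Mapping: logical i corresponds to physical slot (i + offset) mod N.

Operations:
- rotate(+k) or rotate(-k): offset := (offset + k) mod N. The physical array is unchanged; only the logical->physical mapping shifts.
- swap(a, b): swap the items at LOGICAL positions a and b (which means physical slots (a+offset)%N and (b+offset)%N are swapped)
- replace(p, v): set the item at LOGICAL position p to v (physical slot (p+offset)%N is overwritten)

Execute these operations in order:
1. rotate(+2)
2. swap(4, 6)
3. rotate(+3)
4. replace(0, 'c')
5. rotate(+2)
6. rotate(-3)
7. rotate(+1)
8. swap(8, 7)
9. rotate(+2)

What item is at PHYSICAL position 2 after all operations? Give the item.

After op 1 (rotate(+2)): offset=2, physical=[A,B,C,D,E,F,G,H,I], logical=[C,D,E,F,G,H,I,A,B]
After op 2 (swap(4, 6)): offset=2, physical=[A,B,C,D,E,F,I,H,G], logical=[C,D,E,F,I,H,G,A,B]
After op 3 (rotate(+3)): offset=5, physical=[A,B,C,D,E,F,I,H,G], logical=[F,I,H,G,A,B,C,D,E]
After op 4 (replace(0, 'c')): offset=5, physical=[A,B,C,D,E,c,I,H,G], logical=[c,I,H,G,A,B,C,D,E]
After op 5 (rotate(+2)): offset=7, physical=[A,B,C,D,E,c,I,H,G], logical=[H,G,A,B,C,D,E,c,I]
After op 6 (rotate(-3)): offset=4, physical=[A,B,C,D,E,c,I,H,G], logical=[E,c,I,H,G,A,B,C,D]
After op 7 (rotate(+1)): offset=5, physical=[A,B,C,D,E,c,I,H,G], logical=[c,I,H,G,A,B,C,D,E]
After op 8 (swap(8, 7)): offset=5, physical=[A,B,C,E,D,c,I,H,G], logical=[c,I,H,G,A,B,C,E,D]
After op 9 (rotate(+2)): offset=7, physical=[A,B,C,E,D,c,I,H,G], logical=[H,G,A,B,C,E,D,c,I]

Answer: C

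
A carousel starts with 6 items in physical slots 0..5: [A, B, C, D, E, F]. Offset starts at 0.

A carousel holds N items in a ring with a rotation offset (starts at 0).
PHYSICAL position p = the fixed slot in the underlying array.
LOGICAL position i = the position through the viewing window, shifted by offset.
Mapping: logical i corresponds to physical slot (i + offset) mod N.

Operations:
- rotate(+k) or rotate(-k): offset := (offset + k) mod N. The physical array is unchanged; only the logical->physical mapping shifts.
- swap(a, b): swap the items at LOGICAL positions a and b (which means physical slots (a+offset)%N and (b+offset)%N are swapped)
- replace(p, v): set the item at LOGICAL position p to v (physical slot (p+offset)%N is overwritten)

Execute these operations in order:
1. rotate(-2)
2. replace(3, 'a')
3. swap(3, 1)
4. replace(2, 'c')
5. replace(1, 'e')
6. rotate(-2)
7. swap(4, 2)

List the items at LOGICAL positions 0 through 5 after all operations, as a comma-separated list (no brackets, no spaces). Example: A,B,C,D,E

Answer: C,D,c,e,E,F

Derivation:
After op 1 (rotate(-2)): offset=4, physical=[A,B,C,D,E,F], logical=[E,F,A,B,C,D]
After op 2 (replace(3, 'a')): offset=4, physical=[A,a,C,D,E,F], logical=[E,F,A,a,C,D]
After op 3 (swap(3, 1)): offset=4, physical=[A,F,C,D,E,a], logical=[E,a,A,F,C,D]
After op 4 (replace(2, 'c')): offset=4, physical=[c,F,C,D,E,a], logical=[E,a,c,F,C,D]
After op 5 (replace(1, 'e')): offset=4, physical=[c,F,C,D,E,e], logical=[E,e,c,F,C,D]
After op 6 (rotate(-2)): offset=2, physical=[c,F,C,D,E,e], logical=[C,D,E,e,c,F]
After op 7 (swap(4, 2)): offset=2, physical=[E,F,C,D,c,e], logical=[C,D,c,e,E,F]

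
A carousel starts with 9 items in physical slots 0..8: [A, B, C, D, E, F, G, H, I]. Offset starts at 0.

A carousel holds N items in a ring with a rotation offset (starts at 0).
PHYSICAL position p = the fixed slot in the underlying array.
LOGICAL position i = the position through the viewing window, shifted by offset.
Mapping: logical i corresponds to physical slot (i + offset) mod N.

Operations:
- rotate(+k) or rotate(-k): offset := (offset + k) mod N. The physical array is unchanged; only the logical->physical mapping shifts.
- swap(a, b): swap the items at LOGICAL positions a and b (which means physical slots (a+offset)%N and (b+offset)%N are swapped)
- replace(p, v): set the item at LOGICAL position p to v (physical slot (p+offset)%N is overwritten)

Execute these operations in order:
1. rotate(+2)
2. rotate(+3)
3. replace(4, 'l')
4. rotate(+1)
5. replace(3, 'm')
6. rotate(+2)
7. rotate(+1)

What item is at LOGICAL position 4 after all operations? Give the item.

Answer: E

Derivation:
After op 1 (rotate(+2)): offset=2, physical=[A,B,C,D,E,F,G,H,I], logical=[C,D,E,F,G,H,I,A,B]
After op 2 (rotate(+3)): offset=5, physical=[A,B,C,D,E,F,G,H,I], logical=[F,G,H,I,A,B,C,D,E]
After op 3 (replace(4, 'l')): offset=5, physical=[l,B,C,D,E,F,G,H,I], logical=[F,G,H,I,l,B,C,D,E]
After op 4 (rotate(+1)): offset=6, physical=[l,B,C,D,E,F,G,H,I], logical=[G,H,I,l,B,C,D,E,F]
After op 5 (replace(3, 'm')): offset=6, physical=[m,B,C,D,E,F,G,H,I], logical=[G,H,I,m,B,C,D,E,F]
After op 6 (rotate(+2)): offset=8, physical=[m,B,C,D,E,F,G,H,I], logical=[I,m,B,C,D,E,F,G,H]
After op 7 (rotate(+1)): offset=0, physical=[m,B,C,D,E,F,G,H,I], logical=[m,B,C,D,E,F,G,H,I]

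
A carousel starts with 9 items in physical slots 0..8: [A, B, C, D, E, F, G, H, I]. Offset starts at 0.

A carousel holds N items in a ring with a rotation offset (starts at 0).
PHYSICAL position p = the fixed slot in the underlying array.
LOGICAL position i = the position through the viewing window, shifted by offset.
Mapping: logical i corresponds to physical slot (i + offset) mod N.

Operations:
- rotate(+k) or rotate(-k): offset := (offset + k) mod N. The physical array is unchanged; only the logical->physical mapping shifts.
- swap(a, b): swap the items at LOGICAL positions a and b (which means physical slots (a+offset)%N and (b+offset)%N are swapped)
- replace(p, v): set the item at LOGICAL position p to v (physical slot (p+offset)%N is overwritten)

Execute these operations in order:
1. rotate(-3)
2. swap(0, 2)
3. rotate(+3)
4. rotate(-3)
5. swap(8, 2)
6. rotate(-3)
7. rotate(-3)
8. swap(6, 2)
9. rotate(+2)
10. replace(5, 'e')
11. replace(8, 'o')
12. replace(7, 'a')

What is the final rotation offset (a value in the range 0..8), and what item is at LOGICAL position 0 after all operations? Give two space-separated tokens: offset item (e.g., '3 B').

After op 1 (rotate(-3)): offset=6, physical=[A,B,C,D,E,F,G,H,I], logical=[G,H,I,A,B,C,D,E,F]
After op 2 (swap(0, 2)): offset=6, physical=[A,B,C,D,E,F,I,H,G], logical=[I,H,G,A,B,C,D,E,F]
After op 3 (rotate(+3)): offset=0, physical=[A,B,C,D,E,F,I,H,G], logical=[A,B,C,D,E,F,I,H,G]
After op 4 (rotate(-3)): offset=6, physical=[A,B,C,D,E,F,I,H,G], logical=[I,H,G,A,B,C,D,E,F]
After op 5 (swap(8, 2)): offset=6, physical=[A,B,C,D,E,G,I,H,F], logical=[I,H,F,A,B,C,D,E,G]
After op 6 (rotate(-3)): offset=3, physical=[A,B,C,D,E,G,I,H,F], logical=[D,E,G,I,H,F,A,B,C]
After op 7 (rotate(-3)): offset=0, physical=[A,B,C,D,E,G,I,H,F], logical=[A,B,C,D,E,G,I,H,F]
After op 8 (swap(6, 2)): offset=0, physical=[A,B,I,D,E,G,C,H,F], logical=[A,B,I,D,E,G,C,H,F]
After op 9 (rotate(+2)): offset=2, physical=[A,B,I,D,E,G,C,H,F], logical=[I,D,E,G,C,H,F,A,B]
After op 10 (replace(5, 'e')): offset=2, physical=[A,B,I,D,E,G,C,e,F], logical=[I,D,E,G,C,e,F,A,B]
After op 11 (replace(8, 'o')): offset=2, physical=[A,o,I,D,E,G,C,e,F], logical=[I,D,E,G,C,e,F,A,o]
After op 12 (replace(7, 'a')): offset=2, physical=[a,o,I,D,E,G,C,e,F], logical=[I,D,E,G,C,e,F,a,o]

Answer: 2 I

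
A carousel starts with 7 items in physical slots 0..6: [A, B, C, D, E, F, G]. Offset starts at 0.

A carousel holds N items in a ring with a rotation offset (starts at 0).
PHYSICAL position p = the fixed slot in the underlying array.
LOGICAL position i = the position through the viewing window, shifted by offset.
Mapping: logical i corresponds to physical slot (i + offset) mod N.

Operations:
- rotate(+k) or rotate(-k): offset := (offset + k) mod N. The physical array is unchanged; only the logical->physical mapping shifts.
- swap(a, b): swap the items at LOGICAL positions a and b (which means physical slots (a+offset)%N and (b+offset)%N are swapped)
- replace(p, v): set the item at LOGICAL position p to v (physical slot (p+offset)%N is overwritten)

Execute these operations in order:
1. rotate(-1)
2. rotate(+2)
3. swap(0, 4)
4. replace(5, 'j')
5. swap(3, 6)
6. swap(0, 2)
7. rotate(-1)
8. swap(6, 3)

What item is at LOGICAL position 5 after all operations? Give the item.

After op 1 (rotate(-1)): offset=6, physical=[A,B,C,D,E,F,G], logical=[G,A,B,C,D,E,F]
After op 2 (rotate(+2)): offset=1, physical=[A,B,C,D,E,F,G], logical=[B,C,D,E,F,G,A]
After op 3 (swap(0, 4)): offset=1, physical=[A,F,C,D,E,B,G], logical=[F,C,D,E,B,G,A]
After op 4 (replace(5, 'j')): offset=1, physical=[A,F,C,D,E,B,j], logical=[F,C,D,E,B,j,A]
After op 5 (swap(3, 6)): offset=1, physical=[E,F,C,D,A,B,j], logical=[F,C,D,A,B,j,E]
After op 6 (swap(0, 2)): offset=1, physical=[E,D,C,F,A,B,j], logical=[D,C,F,A,B,j,E]
After op 7 (rotate(-1)): offset=0, physical=[E,D,C,F,A,B,j], logical=[E,D,C,F,A,B,j]
After op 8 (swap(6, 3)): offset=0, physical=[E,D,C,j,A,B,F], logical=[E,D,C,j,A,B,F]

Answer: B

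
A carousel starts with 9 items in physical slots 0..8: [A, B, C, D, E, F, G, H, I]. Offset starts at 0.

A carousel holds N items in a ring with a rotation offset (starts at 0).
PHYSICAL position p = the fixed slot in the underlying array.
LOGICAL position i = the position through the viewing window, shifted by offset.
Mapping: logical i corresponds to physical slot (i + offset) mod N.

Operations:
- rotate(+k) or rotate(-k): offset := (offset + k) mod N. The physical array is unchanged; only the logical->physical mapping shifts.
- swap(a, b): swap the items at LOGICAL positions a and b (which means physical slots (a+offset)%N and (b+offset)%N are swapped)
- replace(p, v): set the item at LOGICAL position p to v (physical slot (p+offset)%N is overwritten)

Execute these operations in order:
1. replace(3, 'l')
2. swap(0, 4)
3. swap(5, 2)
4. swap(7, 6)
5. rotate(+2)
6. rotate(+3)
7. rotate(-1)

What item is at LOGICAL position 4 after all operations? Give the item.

After op 1 (replace(3, 'l')): offset=0, physical=[A,B,C,l,E,F,G,H,I], logical=[A,B,C,l,E,F,G,H,I]
After op 2 (swap(0, 4)): offset=0, physical=[E,B,C,l,A,F,G,H,I], logical=[E,B,C,l,A,F,G,H,I]
After op 3 (swap(5, 2)): offset=0, physical=[E,B,F,l,A,C,G,H,I], logical=[E,B,F,l,A,C,G,H,I]
After op 4 (swap(7, 6)): offset=0, physical=[E,B,F,l,A,C,H,G,I], logical=[E,B,F,l,A,C,H,G,I]
After op 5 (rotate(+2)): offset=2, physical=[E,B,F,l,A,C,H,G,I], logical=[F,l,A,C,H,G,I,E,B]
After op 6 (rotate(+3)): offset=5, physical=[E,B,F,l,A,C,H,G,I], logical=[C,H,G,I,E,B,F,l,A]
After op 7 (rotate(-1)): offset=4, physical=[E,B,F,l,A,C,H,G,I], logical=[A,C,H,G,I,E,B,F,l]

Answer: I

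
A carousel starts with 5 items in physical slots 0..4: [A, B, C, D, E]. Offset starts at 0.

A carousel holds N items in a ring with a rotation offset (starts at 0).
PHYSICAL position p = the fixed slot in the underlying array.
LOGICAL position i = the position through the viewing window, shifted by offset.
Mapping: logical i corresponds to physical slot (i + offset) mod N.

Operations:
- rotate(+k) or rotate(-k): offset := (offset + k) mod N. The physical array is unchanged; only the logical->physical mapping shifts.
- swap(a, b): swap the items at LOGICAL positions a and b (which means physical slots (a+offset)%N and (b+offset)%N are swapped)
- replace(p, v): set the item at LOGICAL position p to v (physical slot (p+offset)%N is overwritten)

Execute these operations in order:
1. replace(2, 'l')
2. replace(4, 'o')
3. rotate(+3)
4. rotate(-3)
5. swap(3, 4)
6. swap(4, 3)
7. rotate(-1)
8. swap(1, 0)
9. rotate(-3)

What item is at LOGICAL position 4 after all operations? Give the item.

After op 1 (replace(2, 'l')): offset=0, physical=[A,B,l,D,E], logical=[A,B,l,D,E]
After op 2 (replace(4, 'o')): offset=0, physical=[A,B,l,D,o], logical=[A,B,l,D,o]
After op 3 (rotate(+3)): offset=3, physical=[A,B,l,D,o], logical=[D,o,A,B,l]
After op 4 (rotate(-3)): offset=0, physical=[A,B,l,D,o], logical=[A,B,l,D,o]
After op 5 (swap(3, 4)): offset=0, physical=[A,B,l,o,D], logical=[A,B,l,o,D]
After op 6 (swap(4, 3)): offset=0, physical=[A,B,l,D,o], logical=[A,B,l,D,o]
After op 7 (rotate(-1)): offset=4, physical=[A,B,l,D,o], logical=[o,A,B,l,D]
After op 8 (swap(1, 0)): offset=4, physical=[o,B,l,D,A], logical=[A,o,B,l,D]
After op 9 (rotate(-3)): offset=1, physical=[o,B,l,D,A], logical=[B,l,D,A,o]

Answer: o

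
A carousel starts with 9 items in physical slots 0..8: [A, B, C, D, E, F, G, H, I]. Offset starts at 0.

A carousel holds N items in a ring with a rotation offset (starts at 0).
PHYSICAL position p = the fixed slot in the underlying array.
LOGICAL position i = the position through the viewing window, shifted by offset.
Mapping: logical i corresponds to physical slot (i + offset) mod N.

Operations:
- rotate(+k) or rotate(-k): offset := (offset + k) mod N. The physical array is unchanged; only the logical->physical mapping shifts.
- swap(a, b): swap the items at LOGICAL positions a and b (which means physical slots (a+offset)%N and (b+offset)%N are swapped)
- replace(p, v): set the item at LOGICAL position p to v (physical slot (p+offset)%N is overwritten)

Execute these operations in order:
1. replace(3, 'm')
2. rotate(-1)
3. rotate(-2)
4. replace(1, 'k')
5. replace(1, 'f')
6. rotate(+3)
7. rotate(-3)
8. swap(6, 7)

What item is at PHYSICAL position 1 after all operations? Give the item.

Answer: B

Derivation:
After op 1 (replace(3, 'm')): offset=0, physical=[A,B,C,m,E,F,G,H,I], logical=[A,B,C,m,E,F,G,H,I]
After op 2 (rotate(-1)): offset=8, physical=[A,B,C,m,E,F,G,H,I], logical=[I,A,B,C,m,E,F,G,H]
After op 3 (rotate(-2)): offset=6, physical=[A,B,C,m,E,F,G,H,I], logical=[G,H,I,A,B,C,m,E,F]
After op 4 (replace(1, 'k')): offset=6, physical=[A,B,C,m,E,F,G,k,I], logical=[G,k,I,A,B,C,m,E,F]
After op 5 (replace(1, 'f')): offset=6, physical=[A,B,C,m,E,F,G,f,I], logical=[G,f,I,A,B,C,m,E,F]
After op 6 (rotate(+3)): offset=0, physical=[A,B,C,m,E,F,G,f,I], logical=[A,B,C,m,E,F,G,f,I]
After op 7 (rotate(-3)): offset=6, physical=[A,B,C,m,E,F,G,f,I], logical=[G,f,I,A,B,C,m,E,F]
After op 8 (swap(6, 7)): offset=6, physical=[A,B,C,E,m,F,G,f,I], logical=[G,f,I,A,B,C,E,m,F]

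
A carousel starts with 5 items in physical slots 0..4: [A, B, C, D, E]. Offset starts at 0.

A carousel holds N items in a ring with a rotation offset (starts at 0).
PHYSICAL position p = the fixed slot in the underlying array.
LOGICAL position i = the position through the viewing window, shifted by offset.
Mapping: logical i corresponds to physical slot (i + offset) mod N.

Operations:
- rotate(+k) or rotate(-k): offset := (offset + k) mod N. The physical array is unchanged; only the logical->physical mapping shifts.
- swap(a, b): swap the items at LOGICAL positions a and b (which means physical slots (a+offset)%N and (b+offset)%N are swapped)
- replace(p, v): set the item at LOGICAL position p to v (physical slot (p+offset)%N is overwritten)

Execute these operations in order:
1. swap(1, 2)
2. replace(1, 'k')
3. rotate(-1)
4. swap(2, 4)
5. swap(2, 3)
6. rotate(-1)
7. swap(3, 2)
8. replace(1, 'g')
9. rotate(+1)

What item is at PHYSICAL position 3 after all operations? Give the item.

After op 1 (swap(1, 2)): offset=0, physical=[A,C,B,D,E], logical=[A,C,B,D,E]
After op 2 (replace(1, 'k')): offset=0, physical=[A,k,B,D,E], logical=[A,k,B,D,E]
After op 3 (rotate(-1)): offset=4, physical=[A,k,B,D,E], logical=[E,A,k,B,D]
After op 4 (swap(2, 4)): offset=4, physical=[A,D,B,k,E], logical=[E,A,D,B,k]
After op 5 (swap(2, 3)): offset=4, physical=[A,B,D,k,E], logical=[E,A,B,D,k]
After op 6 (rotate(-1)): offset=3, physical=[A,B,D,k,E], logical=[k,E,A,B,D]
After op 7 (swap(3, 2)): offset=3, physical=[B,A,D,k,E], logical=[k,E,B,A,D]
After op 8 (replace(1, 'g')): offset=3, physical=[B,A,D,k,g], logical=[k,g,B,A,D]
After op 9 (rotate(+1)): offset=4, physical=[B,A,D,k,g], logical=[g,B,A,D,k]

Answer: k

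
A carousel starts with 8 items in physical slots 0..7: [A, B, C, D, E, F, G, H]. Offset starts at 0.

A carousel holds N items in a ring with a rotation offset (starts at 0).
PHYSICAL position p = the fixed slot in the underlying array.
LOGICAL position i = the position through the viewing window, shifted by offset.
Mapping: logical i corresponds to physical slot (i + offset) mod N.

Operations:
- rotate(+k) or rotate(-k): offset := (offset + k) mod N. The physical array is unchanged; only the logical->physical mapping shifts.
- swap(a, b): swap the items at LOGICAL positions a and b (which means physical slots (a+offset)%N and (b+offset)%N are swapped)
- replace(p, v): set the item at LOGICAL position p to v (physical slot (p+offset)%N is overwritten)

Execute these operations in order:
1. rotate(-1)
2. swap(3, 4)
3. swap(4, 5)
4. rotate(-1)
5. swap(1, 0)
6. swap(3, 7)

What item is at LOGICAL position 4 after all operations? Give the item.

After op 1 (rotate(-1)): offset=7, physical=[A,B,C,D,E,F,G,H], logical=[H,A,B,C,D,E,F,G]
After op 2 (swap(3, 4)): offset=7, physical=[A,B,D,C,E,F,G,H], logical=[H,A,B,D,C,E,F,G]
After op 3 (swap(4, 5)): offset=7, physical=[A,B,D,E,C,F,G,H], logical=[H,A,B,D,E,C,F,G]
After op 4 (rotate(-1)): offset=6, physical=[A,B,D,E,C,F,G,H], logical=[G,H,A,B,D,E,C,F]
After op 5 (swap(1, 0)): offset=6, physical=[A,B,D,E,C,F,H,G], logical=[H,G,A,B,D,E,C,F]
After op 6 (swap(3, 7)): offset=6, physical=[A,F,D,E,C,B,H,G], logical=[H,G,A,F,D,E,C,B]

Answer: D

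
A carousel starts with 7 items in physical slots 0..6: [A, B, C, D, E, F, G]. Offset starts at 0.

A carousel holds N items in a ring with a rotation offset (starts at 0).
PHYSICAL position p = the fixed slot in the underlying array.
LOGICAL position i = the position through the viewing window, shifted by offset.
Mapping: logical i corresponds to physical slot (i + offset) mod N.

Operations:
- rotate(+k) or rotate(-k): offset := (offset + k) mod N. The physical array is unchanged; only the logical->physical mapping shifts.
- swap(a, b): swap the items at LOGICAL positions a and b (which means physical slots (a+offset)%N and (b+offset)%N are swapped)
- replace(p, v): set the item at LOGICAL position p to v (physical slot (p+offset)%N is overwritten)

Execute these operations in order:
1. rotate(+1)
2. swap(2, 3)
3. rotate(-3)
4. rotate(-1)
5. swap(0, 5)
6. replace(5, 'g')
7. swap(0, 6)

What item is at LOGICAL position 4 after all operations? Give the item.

Answer: B

Derivation:
After op 1 (rotate(+1)): offset=1, physical=[A,B,C,D,E,F,G], logical=[B,C,D,E,F,G,A]
After op 2 (swap(2, 3)): offset=1, physical=[A,B,C,E,D,F,G], logical=[B,C,E,D,F,G,A]
After op 3 (rotate(-3)): offset=5, physical=[A,B,C,E,D,F,G], logical=[F,G,A,B,C,E,D]
After op 4 (rotate(-1)): offset=4, physical=[A,B,C,E,D,F,G], logical=[D,F,G,A,B,C,E]
After op 5 (swap(0, 5)): offset=4, physical=[A,B,D,E,C,F,G], logical=[C,F,G,A,B,D,E]
After op 6 (replace(5, 'g')): offset=4, physical=[A,B,g,E,C,F,G], logical=[C,F,G,A,B,g,E]
After op 7 (swap(0, 6)): offset=4, physical=[A,B,g,C,E,F,G], logical=[E,F,G,A,B,g,C]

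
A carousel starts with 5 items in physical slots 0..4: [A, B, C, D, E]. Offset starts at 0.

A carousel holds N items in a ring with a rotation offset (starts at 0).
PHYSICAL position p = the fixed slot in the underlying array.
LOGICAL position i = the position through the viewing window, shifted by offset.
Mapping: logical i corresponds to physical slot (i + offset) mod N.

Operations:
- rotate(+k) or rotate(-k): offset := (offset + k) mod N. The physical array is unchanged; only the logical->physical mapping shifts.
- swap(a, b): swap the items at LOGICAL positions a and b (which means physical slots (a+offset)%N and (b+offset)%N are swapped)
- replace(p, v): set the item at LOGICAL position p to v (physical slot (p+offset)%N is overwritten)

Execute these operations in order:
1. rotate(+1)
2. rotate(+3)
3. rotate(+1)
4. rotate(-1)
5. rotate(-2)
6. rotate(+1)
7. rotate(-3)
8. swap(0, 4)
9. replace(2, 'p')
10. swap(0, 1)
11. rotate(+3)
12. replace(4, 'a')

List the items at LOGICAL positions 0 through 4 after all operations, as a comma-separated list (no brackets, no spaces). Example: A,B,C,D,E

Answer: D,A,B,E,a

Derivation:
After op 1 (rotate(+1)): offset=1, physical=[A,B,C,D,E], logical=[B,C,D,E,A]
After op 2 (rotate(+3)): offset=4, physical=[A,B,C,D,E], logical=[E,A,B,C,D]
After op 3 (rotate(+1)): offset=0, physical=[A,B,C,D,E], logical=[A,B,C,D,E]
After op 4 (rotate(-1)): offset=4, physical=[A,B,C,D,E], logical=[E,A,B,C,D]
After op 5 (rotate(-2)): offset=2, physical=[A,B,C,D,E], logical=[C,D,E,A,B]
After op 6 (rotate(+1)): offset=3, physical=[A,B,C,D,E], logical=[D,E,A,B,C]
After op 7 (rotate(-3)): offset=0, physical=[A,B,C,D,E], logical=[A,B,C,D,E]
After op 8 (swap(0, 4)): offset=0, physical=[E,B,C,D,A], logical=[E,B,C,D,A]
After op 9 (replace(2, 'p')): offset=0, physical=[E,B,p,D,A], logical=[E,B,p,D,A]
After op 10 (swap(0, 1)): offset=0, physical=[B,E,p,D,A], logical=[B,E,p,D,A]
After op 11 (rotate(+3)): offset=3, physical=[B,E,p,D,A], logical=[D,A,B,E,p]
After op 12 (replace(4, 'a')): offset=3, physical=[B,E,a,D,A], logical=[D,A,B,E,a]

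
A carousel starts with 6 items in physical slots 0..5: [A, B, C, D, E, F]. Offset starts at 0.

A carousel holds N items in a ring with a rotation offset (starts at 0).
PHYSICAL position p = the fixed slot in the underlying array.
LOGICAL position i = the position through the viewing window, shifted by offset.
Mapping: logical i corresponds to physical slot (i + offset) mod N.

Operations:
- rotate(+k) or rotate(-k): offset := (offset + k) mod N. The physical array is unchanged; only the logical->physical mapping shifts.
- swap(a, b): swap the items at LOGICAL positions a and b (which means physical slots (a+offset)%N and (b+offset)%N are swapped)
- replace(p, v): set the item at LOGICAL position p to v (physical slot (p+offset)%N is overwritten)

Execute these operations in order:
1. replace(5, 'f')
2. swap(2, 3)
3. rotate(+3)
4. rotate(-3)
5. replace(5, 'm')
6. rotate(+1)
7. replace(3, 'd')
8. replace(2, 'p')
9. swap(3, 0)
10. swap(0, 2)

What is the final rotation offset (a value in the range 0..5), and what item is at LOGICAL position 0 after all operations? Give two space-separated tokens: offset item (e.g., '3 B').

After op 1 (replace(5, 'f')): offset=0, physical=[A,B,C,D,E,f], logical=[A,B,C,D,E,f]
After op 2 (swap(2, 3)): offset=0, physical=[A,B,D,C,E,f], logical=[A,B,D,C,E,f]
After op 3 (rotate(+3)): offset=3, physical=[A,B,D,C,E,f], logical=[C,E,f,A,B,D]
After op 4 (rotate(-3)): offset=0, physical=[A,B,D,C,E,f], logical=[A,B,D,C,E,f]
After op 5 (replace(5, 'm')): offset=0, physical=[A,B,D,C,E,m], logical=[A,B,D,C,E,m]
After op 6 (rotate(+1)): offset=1, physical=[A,B,D,C,E,m], logical=[B,D,C,E,m,A]
After op 7 (replace(3, 'd')): offset=1, physical=[A,B,D,C,d,m], logical=[B,D,C,d,m,A]
After op 8 (replace(2, 'p')): offset=1, physical=[A,B,D,p,d,m], logical=[B,D,p,d,m,A]
After op 9 (swap(3, 0)): offset=1, physical=[A,d,D,p,B,m], logical=[d,D,p,B,m,A]
After op 10 (swap(0, 2)): offset=1, physical=[A,p,D,d,B,m], logical=[p,D,d,B,m,A]

Answer: 1 p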